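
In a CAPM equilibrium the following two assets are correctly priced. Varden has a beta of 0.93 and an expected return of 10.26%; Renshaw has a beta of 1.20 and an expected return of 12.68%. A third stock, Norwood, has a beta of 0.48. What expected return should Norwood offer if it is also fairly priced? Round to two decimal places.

MRP (SML slope) = (12.68% − 10.26%) / (1.20 − 0.93) = 2.42% / 0.27 = 8.9630%
R_f (intercept) = 10.26% − 0.93 × 8.9630% = 1.9244%
E(R_Norwood) = R_f + β × MRP = 1.9244% + 0.48 × 8.9630% = 6.23%

6.23%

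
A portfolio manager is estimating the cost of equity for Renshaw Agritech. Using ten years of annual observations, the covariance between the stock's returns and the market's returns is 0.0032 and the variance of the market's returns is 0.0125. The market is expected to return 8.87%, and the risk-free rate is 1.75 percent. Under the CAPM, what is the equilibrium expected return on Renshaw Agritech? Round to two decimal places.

β = Cov(R_i, R_m) / Var(R_m) = 0.0032 / 0.0125 = 0.2560
MRP = 8.87% − 1.75% = 7.12%
E(R) = R_f + β × MRP = 1.75% + 0.2560 × 7.12% = 3.57%

3.57%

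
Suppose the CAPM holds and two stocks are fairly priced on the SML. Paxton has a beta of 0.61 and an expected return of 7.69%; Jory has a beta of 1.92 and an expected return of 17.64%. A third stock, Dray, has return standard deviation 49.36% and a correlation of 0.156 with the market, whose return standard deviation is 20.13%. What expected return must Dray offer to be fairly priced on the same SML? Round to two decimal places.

5.96%

MRP = (17.64% − 7.69%) / (1.92 − 0.61) = 7.5954%
R_f = 7.69% − 0.61 × 7.5954% = 3.0568%
β_Dray = ρ·σ_i/σ_m = 0.156 × 49.36 / 20.13 = 0.3825
E(R_Dray) = R_f + β × MRP = 3.0568% + 0.3825 × 7.5954% = 5.96%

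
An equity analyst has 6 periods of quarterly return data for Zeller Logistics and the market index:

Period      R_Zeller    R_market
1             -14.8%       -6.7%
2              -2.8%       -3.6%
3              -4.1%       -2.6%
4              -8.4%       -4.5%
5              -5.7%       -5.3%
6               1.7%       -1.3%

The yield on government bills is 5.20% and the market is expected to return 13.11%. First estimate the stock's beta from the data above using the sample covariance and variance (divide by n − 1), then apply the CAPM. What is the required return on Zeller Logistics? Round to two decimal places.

Mean R_i = (-14.8 − 2.8 − 4.1 − 8.4 − 5.7 + 1.7) / 6 = -5.6833%
Mean R_m = (-6.7 − 3.6 − 2.6 − 4.5 − 5.3 − 1.3) / 6 = -4.0000%
Σ(R_i − R̄_i)(R_m − R̄_m) = 49.3000  ⇒  Cov = 49.3000 / 5 = 9.8600
Σ(R_m − R̄_m)² = 18.6400  ⇒  Var(R_m) = 18.6400 / 5 = 3.7280
β = Cov / Var(R_m) = 9.8600 / 3.7280 = 2.6448
MRP = 13.11% − 5.20% = 7.91%
E(R) = R_f + β × MRP = 5.20% + 2.6448 × 7.91% = 26.12%

26.12%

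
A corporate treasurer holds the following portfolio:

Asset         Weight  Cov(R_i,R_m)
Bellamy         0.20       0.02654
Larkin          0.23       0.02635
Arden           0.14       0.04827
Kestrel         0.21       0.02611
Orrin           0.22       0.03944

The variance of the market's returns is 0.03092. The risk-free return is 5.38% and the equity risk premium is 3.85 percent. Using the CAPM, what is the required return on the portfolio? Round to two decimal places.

β_Bellamy = 0.02654 / 0.03092 = 0.8583
β_Larkin = 0.02635 / 0.03092 = 0.8522
β_Arden = 0.04827 / 0.03092 = 1.5611
β_Kestrel = 0.02611 / 0.03092 = 0.8444
β_Orrin = 0.03944 / 0.03092 = 1.2755
β_P = Σ w_i β_i = 0.20×0.8583 + 0.23×0.8522 + 0.14×1.5611 + 0.21×0.8444 + 0.22×1.2755 = 1.0442
E(R_P) = R_f + β_P × MRP = 5.38% + 1.0442 × 3.85% = 9.40%

9.40%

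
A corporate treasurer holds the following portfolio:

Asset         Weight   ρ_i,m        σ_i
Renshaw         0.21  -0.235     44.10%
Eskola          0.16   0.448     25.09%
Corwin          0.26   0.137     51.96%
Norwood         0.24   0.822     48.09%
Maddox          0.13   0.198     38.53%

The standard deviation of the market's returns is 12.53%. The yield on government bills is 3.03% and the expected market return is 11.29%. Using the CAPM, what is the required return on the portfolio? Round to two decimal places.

10.91%

β_Renshaw = -0.235 × 44.10% / 12.53% = -0.8271
β_Eskola = 0.448 × 25.09% / 12.53% = 0.8971
β_Corwin = 0.137 × 51.96% / 12.53% = 0.5681
β_Norwood = 0.822 × 48.09% / 12.53% = 3.1548
β_Maddox = 0.198 × 38.53% / 12.53% = 0.6089
β_P = Σ w_i β_i = 0.21×-0.8271 + 0.16×0.8971 + 0.26×0.5681 + 0.24×3.1548 + 0.13×0.6089 = 0.9539
MRP = 11.29% − 3.03% = 8.26%
E(R_P) = R_f + β_P × MRP = 3.03% + 0.9539 × 8.26% = 10.91%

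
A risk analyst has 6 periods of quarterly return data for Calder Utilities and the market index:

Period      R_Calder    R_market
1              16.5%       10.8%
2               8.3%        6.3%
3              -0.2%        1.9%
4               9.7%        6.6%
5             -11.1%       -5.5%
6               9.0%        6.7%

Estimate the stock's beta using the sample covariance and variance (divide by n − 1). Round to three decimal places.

Mean R_i = (16.5 + 8.3 − 0.2 + 9.7 − 11.1 + 9.0) / 6 = 5.3667%
Mean R_m = (10.8 + 6.3 + 1.9 + 6.6 − 5.5 + 6.7) / 6 = 4.4667%
Σ(R_i − R̄_i)(R_m − R̄_m) = 271.6533  ⇒  Cov = 271.6533 / 5 = 54.3307
Σ(R_m − R̄_m)² = 158.9333  ⇒  Var(R_m) = 158.9333 / 5 = 31.7867
β = Cov / Var(R_m) = 54.3307 / 31.7867 = 1.7092

1.709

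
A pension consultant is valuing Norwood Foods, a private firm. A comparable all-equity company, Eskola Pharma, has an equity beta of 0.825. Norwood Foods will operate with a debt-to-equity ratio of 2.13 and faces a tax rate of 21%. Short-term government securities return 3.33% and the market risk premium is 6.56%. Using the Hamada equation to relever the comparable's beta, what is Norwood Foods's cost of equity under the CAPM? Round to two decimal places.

17.85%

β_L = β_U × [1 + (1 − t)(D/E)] = 0.825 × [1 + (1 − 0.21) × 2.13]
    = 0.825 × [1 + 0.79 × 2.13] = 0.825 × 2.6827 = 2.2132
E(R) = R_f + β_L × MRP = 3.33% + 2.2132 × 6.56% = 17.85%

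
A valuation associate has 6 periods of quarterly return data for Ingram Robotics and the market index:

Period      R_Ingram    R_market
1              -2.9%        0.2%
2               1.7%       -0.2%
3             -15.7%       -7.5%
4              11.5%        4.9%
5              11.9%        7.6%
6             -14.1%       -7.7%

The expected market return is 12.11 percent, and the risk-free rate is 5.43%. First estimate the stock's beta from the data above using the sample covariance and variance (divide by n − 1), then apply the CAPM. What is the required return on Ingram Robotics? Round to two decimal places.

17.99%

Mean R_i = (-2.9 + 1.7 − 15.7 + 11.5 + 11.9 − 14.1) / 6 = -1.2667%
Mean R_m = (0.2 − 0.2 − 7.5 + 4.9 + 7.6 − 7.7) / 6 = -0.4500%
Σ(R_i − R̄_i)(R_m − R̄_m) = 368.7700  ⇒  Cov = 368.7700 / 5 = 73.7540
Σ(R_m − R̄_m)² = 196.1750  ⇒  Var(R_m) = 196.1750 / 5 = 39.2350
β = Cov / Var(R_m) = 73.7540 / 39.2350 = 1.8798
MRP = 12.11% − 5.43% = 6.68%
E(R) = R_f + β × MRP = 5.43% + 1.8798 × 6.68% = 17.99%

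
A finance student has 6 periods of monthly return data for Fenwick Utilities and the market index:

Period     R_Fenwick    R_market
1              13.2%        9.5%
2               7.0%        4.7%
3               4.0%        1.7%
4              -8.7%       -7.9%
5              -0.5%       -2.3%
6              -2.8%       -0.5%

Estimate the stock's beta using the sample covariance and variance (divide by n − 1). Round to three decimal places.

1.264

Mean R_i = (13.2 + 7.0 + 4.0 − 8.7 − 0.5 − 2.8) / 6 = 2.0333%
Mean R_m = (9.5 + 4.7 + 1.7 − 7.9 − 2.3 − 0.5) / 6 = 0.8667%
Σ(R_i − R̄_i)(R_m − R̄_m) = 225.8067  ⇒  Cov = 225.8067 / 5 = 45.1613
Σ(R_m − R̄_m)² = 178.6733  ⇒  Var(R_m) = 178.6733 / 5 = 35.7347
β = Cov / Var(R_m) = 45.1613 / 35.7347 = 1.2638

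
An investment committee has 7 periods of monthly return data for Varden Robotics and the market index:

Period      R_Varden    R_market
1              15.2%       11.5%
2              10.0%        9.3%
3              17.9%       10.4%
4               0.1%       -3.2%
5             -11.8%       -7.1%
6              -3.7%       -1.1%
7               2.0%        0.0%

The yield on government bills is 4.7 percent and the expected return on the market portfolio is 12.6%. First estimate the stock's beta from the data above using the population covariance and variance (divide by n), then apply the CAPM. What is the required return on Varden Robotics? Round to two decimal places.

Mean R_i = (15.2 + 10.0 + 17.9 + 0.1 − 11.8 − 3.7 + 2.0) / 7 = 4.2429%
Mean R_m = (11.5 + 9.3 + 10.4 − 3.2 − 7.1 − 1.1 + 0.0) / 7 = 2.8286%
Σ(R_i − R̄_i)(R_m − R̄_m) = 457.4814  ⇒  Cov = 457.4814 / 7 = 65.3545
Σ(R_m − R̄_m)² = 332.7543  ⇒  Var(R_m) = 332.7543 / 7 = 47.5363
β = Cov / Var(R_m) = 65.3545 / 47.5363 = 1.3748
MRP = 12.6% − 4.7% = 7.90%
E(R) = R_f + β × MRP = 4.7% + 1.3748 × 7.9% = 15.56%

15.56%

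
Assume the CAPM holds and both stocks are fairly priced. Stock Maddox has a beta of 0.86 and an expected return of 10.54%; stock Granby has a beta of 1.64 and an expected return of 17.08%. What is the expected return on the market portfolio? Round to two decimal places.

11.71%

Both satisfy E(R) = R_f + β·MRP, so the slope of the SML is
MRP = (17.08% − 10.54%) / (1.64 − 0.86) = 6.54% / 0.78 = 8.3846%
R_f = E(R_Maddox) − β_Maddox·MRP = 10.54% − 0.86 × 8.3846% = 3.3292%
E(R_m) = R_f + MRP = 3.3292% + 8.3846% = 11.71%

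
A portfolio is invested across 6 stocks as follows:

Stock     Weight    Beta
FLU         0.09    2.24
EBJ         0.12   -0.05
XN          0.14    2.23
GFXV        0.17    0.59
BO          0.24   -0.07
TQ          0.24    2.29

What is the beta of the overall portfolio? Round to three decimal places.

β_P = Σ w_i β_i = 0.09×2.24 + 0.12×-0.05 + 0.14×2.23 + 0.17×0.59 + 0.24×-0.07 + 0.24×2.29 = 1.1409

1.141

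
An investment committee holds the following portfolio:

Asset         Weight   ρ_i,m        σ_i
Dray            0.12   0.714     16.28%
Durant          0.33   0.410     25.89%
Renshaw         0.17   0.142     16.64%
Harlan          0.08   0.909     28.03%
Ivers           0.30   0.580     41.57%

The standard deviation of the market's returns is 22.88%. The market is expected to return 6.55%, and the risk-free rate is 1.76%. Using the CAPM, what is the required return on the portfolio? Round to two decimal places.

β_Dray = 0.714 × 16.28% / 22.88% = 0.5080
β_Durant = 0.410 × 25.89% / 22.88% = 0.4639
β_Renshaw = 0.142 × 16.64% / 22.88% = 0.1033
β_Harlan = 0.909 × 28.03% / 22.88% = 1.1136
β_Ivers = 0.580 × 41.57% / 22.88% = 1.0538
β_P = Σ w_i β_i = 0.12×0.5080 + 0.33×0.4639 + 0.17×0.1033 + 0.08×1.1136 + 0.30×1.0538 = 0.6368
MRP = 6.55% − 1.76% = 4.79%
E(R_P) = R_f + β_P × MRP = 1.76% + 0.6368 × 4.79% = 4.81%

4.81%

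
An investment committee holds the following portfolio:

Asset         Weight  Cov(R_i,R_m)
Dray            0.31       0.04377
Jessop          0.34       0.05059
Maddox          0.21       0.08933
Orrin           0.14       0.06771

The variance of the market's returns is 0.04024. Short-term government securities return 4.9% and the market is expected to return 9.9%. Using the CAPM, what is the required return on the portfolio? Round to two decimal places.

β_Dray = 0.04377 / 0.04024 = 1.0877
β_Jessop = 0.05059 / 0.04024 = 1.2572
β_Maddox = 0.08933 / 0.04024 = 2.2199
β_Orrin = 0.06771 / 0.04024 = 1.6827
β_P = Σ w_i β_i = 0.31×1.0877 + 0.34×1.2572 + 0.21×2.2199 + 0.14×1.6827 = 1.4664
MRP = 9.9% − 4.9% = 5.00%
E(R_P) = R_f + β_P × MRP = 4.9% + 1.4664 × 5.0% = 12.23%

12.23%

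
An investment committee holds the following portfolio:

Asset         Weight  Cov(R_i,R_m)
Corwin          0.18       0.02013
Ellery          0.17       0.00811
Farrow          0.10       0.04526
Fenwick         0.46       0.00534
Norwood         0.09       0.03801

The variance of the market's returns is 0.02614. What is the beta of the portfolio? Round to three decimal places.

β_Corwin = 0.02013 / 0.02614 = 0.7701
β_Ellery = 0.00811 / 0.02614 = 0.3103
β_Farrow = 0.04526 / 0.02614 = 1.7314
β_Fenwick = 0.00534 / 0.02614 = 0.2043
β_Norwood = 0.03801 / 0.02614 = 1.4541
β_P = Σ w_i β_i = 0.18×0.7701 + 0.17×0.3103 + 0.10×1.7314 + 0.46×0.2043 + 0.09×1.4541 = 0.5894

0.589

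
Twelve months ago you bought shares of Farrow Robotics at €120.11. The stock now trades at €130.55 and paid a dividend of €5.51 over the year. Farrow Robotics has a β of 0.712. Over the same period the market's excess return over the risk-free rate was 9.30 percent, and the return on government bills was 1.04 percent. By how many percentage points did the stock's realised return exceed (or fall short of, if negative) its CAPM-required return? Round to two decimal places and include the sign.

+5.62%

Realised HPR = (P1 + D1 − P0) / P0 = (130.55 + 5.51 − 120.11) / 120.11 = 15.95 / 120.11 = 13.2795%
CAPM required = R_f + β·MRP = 1.04% + 0.712 × 9.30% = 7.66160%
α = realised − required = 13.2795% − 7.66160% = +5.62%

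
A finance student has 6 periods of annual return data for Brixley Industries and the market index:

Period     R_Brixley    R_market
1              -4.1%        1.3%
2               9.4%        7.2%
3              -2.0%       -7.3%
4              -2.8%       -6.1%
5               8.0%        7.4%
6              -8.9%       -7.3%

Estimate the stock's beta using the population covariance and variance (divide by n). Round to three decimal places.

Mean R_i = (-4.1 + 9.4 − 2.0 − 2.8 + 8.0 − 8.9) / 6 = -0.0667%
Mean R_m = (1.3 + 7.2 − 7.3 − 6.1 + 7.4 − 7.3) / 6 = -0.8000%
Σ(R_i − R̄_i)(R_m − R̄_m) = 217.8800  ⇒  Cov = 217.8800 / 6 = 36.3133
Σ(R_m − R̄_m)² = 248.2400  ⇒  Var(R_m) = 248.2400 / 6 = 41.3733
β = Cov / Var(R_m) = 36.3133 / 41.3733 = 0.8777

0.878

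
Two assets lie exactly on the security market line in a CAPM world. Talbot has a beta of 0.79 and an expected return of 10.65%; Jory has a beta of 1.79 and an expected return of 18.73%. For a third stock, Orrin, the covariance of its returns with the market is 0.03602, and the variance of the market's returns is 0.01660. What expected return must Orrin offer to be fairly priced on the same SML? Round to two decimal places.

MRP = (18.73% − 10.65%) / (1.79 − 0.79) = 8.0800%
R_f = 10.65% − 0.79 × 8.0800% = 4.2668%
β_Orrin = Cov / Var(R_m) = 0.03602 / 0.01660 = 2.1699
E(R_Orrin) = R_f + β × MRP = 4.2668% + 2.1699 × 8.0800% = 21.80%

21.80%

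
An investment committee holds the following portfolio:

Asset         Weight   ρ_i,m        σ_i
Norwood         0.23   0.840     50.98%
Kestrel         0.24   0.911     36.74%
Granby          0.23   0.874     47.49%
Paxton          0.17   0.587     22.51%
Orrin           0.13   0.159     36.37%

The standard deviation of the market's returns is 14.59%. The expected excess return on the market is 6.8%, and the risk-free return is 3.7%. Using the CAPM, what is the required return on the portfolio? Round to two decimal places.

17.88%

β_Norwood = 0.840 × 50.98% / 14.59% = 2.9351
β_Kestrel = 0.911 × 36.74% / 14.59% = 2.2940
β_Granby = 0.874 × 47.49% / 14.59% = 2.8448
β_Paxton = 0.587 × 22.51% / 14.59% = 0.9056
β_Orrin = 0.159 × 36.37% / 14.59% = 0.3964
β_P = Σ w_i β_i = 0.23×2.9351 + 0.24×2.2940 + 0.23×2.8448 + 0.17×0.9056 + 0.13×0.3964 = 2.0854
E(R_P) = R_f + β_P × MRP = 3.7% + 2.0854 × 6.8% = 17.88%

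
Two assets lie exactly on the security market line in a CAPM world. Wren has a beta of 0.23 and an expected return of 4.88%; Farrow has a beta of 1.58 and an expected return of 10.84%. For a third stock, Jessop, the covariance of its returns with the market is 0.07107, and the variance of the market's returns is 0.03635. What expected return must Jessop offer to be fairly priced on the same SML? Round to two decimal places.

MRP = (10.84% − 4.88%) / (1.58 − 0.23) = 4.4148%
R_f = 4.88% − 0.23 × 4.4148% = 3.8646%
β_Jessop = Cov / Var(R_m) = 0.07107 / 0.03635 = 1.9552
E(R_Jessop) = R_f + β × MRP = 3.8646% + 1.9552 × 4.4148% = 12.50%

12.50%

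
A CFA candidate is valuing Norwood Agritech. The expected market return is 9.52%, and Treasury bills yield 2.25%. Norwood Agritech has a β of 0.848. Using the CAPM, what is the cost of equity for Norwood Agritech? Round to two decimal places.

8.41%

Market risk premium = E(R_m) − R_f = 9.52% − 2.25% = 7.27%
E(R) = R_f + β × MRP = 2.25% + 0.848 × 7.27% = 8.41%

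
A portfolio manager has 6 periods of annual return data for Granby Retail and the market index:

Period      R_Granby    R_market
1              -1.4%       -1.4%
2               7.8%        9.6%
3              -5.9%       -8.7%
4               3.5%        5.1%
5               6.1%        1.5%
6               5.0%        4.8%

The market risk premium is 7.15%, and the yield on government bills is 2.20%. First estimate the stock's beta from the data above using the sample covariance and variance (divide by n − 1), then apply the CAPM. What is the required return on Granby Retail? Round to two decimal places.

7.59%

Mean R_i = (-1.4 + 7.8 − 5.9 + 3.5 + 6.1 + 5.0) / 6 = 2.5167%
Mean R_m = (-1.4 + 9.6 − 8.7 + 5.1 + 1.5 + 4.8) / 6 = 1.8167%
Σ(R_i − R̄_i)(R_m − R̄_m) = 151.7383  ⇒  Cov = 151.7383 / 5 = 30.3477
Σ(R_m − R̄_m)² = 201.3083  ⇒  Var(R_m) = 201.3083 / 5 = 40.2617
β = Cov / Var(R_m) = 30.3477 / 40.2617 = 0.7538
E(R) = R_f + β × MRP = 2.20% + 0.7538 × 7.15% = 7.59%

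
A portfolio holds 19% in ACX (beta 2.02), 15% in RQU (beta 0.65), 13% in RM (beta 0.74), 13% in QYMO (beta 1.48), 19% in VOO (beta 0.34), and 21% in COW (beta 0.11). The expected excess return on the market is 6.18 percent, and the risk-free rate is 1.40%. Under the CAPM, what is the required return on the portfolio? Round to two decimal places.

β_P = Σ w_i β_i = 0.19×2.02 + 0.15×0.65 + 0.13×0.74 + 0.13×1.48 + 0.19×0.34 + 0.21×0.11 = 0.8576
E(R_P) = R_f + β_P × MRP = 1.40% + 0.8576 × 6.18% = 6.70%

6.70%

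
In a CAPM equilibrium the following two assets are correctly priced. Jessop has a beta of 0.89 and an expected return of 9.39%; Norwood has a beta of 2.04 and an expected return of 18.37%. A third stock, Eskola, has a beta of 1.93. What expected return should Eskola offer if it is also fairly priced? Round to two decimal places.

MRP (SML slope) = (18.37% − 9.39%) / (2.04 − 0.89) = 8.98% / 1.15 = 7.8087%
R_f (intercept) = 9.39% − 0.89 × 7.8087% = 2.4403%
E(R_Eskola) = R_f + β × MRP = 2.4403% + 1.93 × 7.8087% = 17.51%

17.51%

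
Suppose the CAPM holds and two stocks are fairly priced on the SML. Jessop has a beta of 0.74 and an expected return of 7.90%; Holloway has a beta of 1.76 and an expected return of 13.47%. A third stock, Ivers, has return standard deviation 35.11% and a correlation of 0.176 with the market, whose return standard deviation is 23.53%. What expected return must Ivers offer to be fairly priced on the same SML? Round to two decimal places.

5.29%

MRP = (13.47% − 7.90%) / (1.76 − 0.74) = 5.4608%
R_f = 7.90% − 0.74 × 5.4608% = 3.8590%
β_Ivers = ρ·σ_i/σ_m = 0.176 × 35.11 / 23.53 = 0.2626
E(R_Ivers) = R_f + β × MRP = 3.8590% + 0.2626 × 5.4608% = 5.29%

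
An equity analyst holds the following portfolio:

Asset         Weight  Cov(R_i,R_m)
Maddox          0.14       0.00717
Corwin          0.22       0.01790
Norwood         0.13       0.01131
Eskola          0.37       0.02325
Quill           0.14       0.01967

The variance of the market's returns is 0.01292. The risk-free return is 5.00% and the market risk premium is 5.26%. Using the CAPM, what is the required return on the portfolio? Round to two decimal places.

12.23%

β_Maddox = 0.00717 / 0.01292 = 0.5550
β_Corwin = 0.01790 / 0.01292 = 1.3854
β_Norwood = 0.01131 / 0.01292 = 0.8754
β_Eskola = 0.02325 / 0.01292 = 1.7995
β_Quill = 0.01967 / 0.01292 = 1.5224
β_P = Σ w_i β_i = 0.14×0.5550 + 0.22×1.3854 + 0.13×0.8754 + 0.37×1.7995 + 0.14×1.5224 = 1.3752
E(R_P) = R_f + β_P × MRP = 5.00% + 1.3752 × 5.26% = 12.23%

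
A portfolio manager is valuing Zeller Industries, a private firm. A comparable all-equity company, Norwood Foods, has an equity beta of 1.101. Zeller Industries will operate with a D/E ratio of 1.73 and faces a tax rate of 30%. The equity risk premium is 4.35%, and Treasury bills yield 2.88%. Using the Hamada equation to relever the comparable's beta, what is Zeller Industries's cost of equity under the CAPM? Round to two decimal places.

13.47%

β_L = β_U × [1 + (1 − t)(D/E)] = 1.101 × [1 + (1 − 0.30) × 1.73]
    = 1.101 × [1 + 0.70 × 1.73] = 1.101 × 2.2110 = 2.4343
E(R) = R_f + β_L × MRP = 2.88% + 2.4343 × 4.35% = 13.47%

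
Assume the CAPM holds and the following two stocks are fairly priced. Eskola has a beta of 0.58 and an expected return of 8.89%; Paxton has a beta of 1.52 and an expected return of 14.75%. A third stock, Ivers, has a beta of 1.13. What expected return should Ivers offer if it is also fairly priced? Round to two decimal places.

12.32%

MRP (SML slope) = (14.75% − 8.89%) / (1.52 − 0.58) = 5.86% / 0.94 = 6.2340%
R_f (intercept) = 8.89% − 0.58 × 6.2340% = 5.2743%
E(R_Ivers) = R_f + β × MRP = 5.2743% + 1.13 × 6.2340% = 12.32%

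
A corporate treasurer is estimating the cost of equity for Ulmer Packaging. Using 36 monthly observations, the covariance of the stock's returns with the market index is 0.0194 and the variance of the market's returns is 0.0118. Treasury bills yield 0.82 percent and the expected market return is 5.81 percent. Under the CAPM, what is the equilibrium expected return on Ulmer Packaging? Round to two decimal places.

9.02%

β = Cov(R_i, R_m) / Var(R_m) = 0.0194 / 0.0118 = 1.6441
MRP = 5.81% − 0.82% = 4.99%
E(R) = R_f + β × MRP = 0.82% + 1.6441 × 4.99% = 9.02%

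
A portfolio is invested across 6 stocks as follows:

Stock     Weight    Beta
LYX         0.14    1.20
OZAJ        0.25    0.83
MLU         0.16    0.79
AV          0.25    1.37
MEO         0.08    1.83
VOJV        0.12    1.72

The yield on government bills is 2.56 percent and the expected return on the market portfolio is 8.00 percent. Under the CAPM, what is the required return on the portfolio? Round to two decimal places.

9.07%

β_P = Σ w_i β_i = 0.14×1.20 + 0.25×0.83 + 0.16×0.79 + 0.25×1.37 + 0.08×1.83 + 0.12×1.72 = 1.1972
MRP = 8.00% − 2.56% = 5.44%
E(R_P) = R_f + β_P × MRP = 2.56% + 1.1972 × 5.44% = 9.07%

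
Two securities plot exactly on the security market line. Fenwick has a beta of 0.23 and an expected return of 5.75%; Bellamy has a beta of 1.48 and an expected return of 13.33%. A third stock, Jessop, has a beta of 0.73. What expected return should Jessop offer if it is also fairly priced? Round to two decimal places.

MRP (SML slope) = (13.33% − 5.75%) / (1.48 − 0.23) = 7.58% / 1.25 = 6.0640%
R_f (intercept) = 5.75% − 0.23 × 6.0640% = 4.3553%
E(R_Jessop) = R_f + β × MRP = 4.3553% + 0.73 × 6.0640% = 8.78%

8.78%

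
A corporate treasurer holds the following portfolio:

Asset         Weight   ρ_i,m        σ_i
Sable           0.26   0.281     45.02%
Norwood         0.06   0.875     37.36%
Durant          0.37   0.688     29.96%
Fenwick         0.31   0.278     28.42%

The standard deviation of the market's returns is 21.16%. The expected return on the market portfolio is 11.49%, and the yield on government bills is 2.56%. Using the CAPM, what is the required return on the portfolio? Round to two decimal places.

β_Sable = 0.281 × 45.02% / 21.16% = 0.5979
β_Norwood = 0.875 × 37.36% / 21.16% = 1.5449
β_Durant = 0.688 × 29.96% / 21.16% = 0.9741
β_Fenwick = 0.278 × 28.42% / 21.16% = 0.3734
β_P = Σ w_i β_i = 0.26×0.5979 + 0.06×1.5449 + 0.37×0.9741 + 0.31×0.3734 = 0.7243
MRP = 11.49% − 2.56% = 8.93%
E(R_P) = R_f + β_P × MRP = 2.56% + 0.7243 × 8.93% = 9.03%

9.03%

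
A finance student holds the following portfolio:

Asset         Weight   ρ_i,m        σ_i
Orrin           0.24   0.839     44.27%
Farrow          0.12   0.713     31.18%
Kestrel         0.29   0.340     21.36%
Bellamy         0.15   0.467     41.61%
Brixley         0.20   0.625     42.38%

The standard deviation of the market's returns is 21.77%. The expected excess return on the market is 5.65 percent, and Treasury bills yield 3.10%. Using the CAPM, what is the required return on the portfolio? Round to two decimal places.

8.78%

β_Orrin = 0.839 × 44.27% / 21.77% = 1.7061
β_Farrow = 0.713 × 31.18% / 21.77% = 1.0212
β_Kestrel = 0.340 × 21.36% / 21.77% = 0.3336
β_Bellamy = 0.467 × 41.61% / 21.77% = 0.8926
β_Brixley = 0.625 × 42.38% / 21.77% = 1.2167
β_P = Σ w_i β_i = 0.24×1.7061 + 0.12×1.0212 + 0.29×0.3336 + 0.15×0.8926 + 0.20×1.2167 = 1.0060
E(R_P) = R_f + β_P × MRP = 3.10% + 1.0060 × 5.65% = 8.78%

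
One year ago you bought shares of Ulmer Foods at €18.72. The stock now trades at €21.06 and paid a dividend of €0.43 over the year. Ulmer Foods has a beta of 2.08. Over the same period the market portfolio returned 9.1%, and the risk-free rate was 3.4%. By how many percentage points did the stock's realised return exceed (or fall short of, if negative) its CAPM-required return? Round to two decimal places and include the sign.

Realised HPR = (P1 + D1 − P0) / P0 = (21.06 + 0.43 − 18.72) / 18.72 = 2.77 / 18.72 = 14.7970%
MRP = 9.1% − 3.4% = 5.70%
CAPM required = R_f + β·MRP = 3.4% + 2.08 × 5.7% = 15.2560%
α = realised − required = 14.7970% − 15.2560% = -0.46%

-0.46%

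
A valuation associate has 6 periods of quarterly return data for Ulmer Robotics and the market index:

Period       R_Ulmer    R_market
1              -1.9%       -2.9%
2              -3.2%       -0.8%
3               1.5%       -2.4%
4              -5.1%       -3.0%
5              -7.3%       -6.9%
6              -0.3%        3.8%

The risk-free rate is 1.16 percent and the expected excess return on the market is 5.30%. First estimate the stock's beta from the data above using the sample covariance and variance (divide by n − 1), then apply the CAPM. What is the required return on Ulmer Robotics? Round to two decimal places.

4.27%

Mean R_i = (-1.9 − 3.2 + 1.5 − 5.1 − 7.3 − 0.3) / 6 = -2.7167%
Mean R_m = (-2.9 − 0.8 − 2.4 − 3.0 − 6.9 + 3.8) / 6 = -2.0333%
Σ(R_i − R̄_i)(R_m − R̄_m) = 35.8567  ⇒  Cov = 35.8567 / 5 = 7.1713
Σ(R_m − R̄_m)² = 61.0533  ⇒  Var(R_m) = 61.0533 / 5 = 12.2107
β = Cov / Var(R_m) = 7.1713 / 12.2107 = 0.5873
E(R) = R_f + β × MRP = 1.16% + 0.5873 × 5.30% = 4.27%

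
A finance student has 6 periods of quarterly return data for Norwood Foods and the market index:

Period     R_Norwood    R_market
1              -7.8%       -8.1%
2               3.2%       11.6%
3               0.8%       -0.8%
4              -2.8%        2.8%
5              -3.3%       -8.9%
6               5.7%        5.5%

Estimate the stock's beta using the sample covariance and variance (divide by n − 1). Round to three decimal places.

Mean R_i = (-7.8 + 3.2 + 0.8 − 2.8 − 3.3 + 5.7) / 6 = -0.7000%
Mean R_m = (-8.1 + 11.6 − 0.8 + 2.8 − 8.9 + 5.5) / 6 = 0.3500%
Σ(R_i − R̄_i)(R_m − R̄_m) = 154.0100  ⇒  Cov = 154.0100 / 5 = 30.8020
Σ(R_m − R̄_m)² = 317.3750  ⇒  Var(R_m) = 317.3750 / 5 = 63.4750
β = Cov / Var(R_m) = 30.8020 / 63.4750 = 0.4853

0.485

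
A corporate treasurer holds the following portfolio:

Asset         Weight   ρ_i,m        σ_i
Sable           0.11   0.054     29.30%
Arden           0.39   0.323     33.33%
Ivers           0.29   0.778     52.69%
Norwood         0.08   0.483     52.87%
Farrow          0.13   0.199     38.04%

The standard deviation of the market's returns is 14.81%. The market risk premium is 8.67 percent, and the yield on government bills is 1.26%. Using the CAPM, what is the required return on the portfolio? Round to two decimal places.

12.55%

β_Sable = 0.054 × 29.30% / 14.81% = 0.1068
β_Arden = 0.323 × 33.33% / 14.81% = 0.7269
β_Ivers = 0.778 × 52.69% / 14.81% = 2.7679
β_Norwood = 0.483 × 52.87% / 14.81% = 1.7243
β_Farrow = 0.199 × 38.04% / 14.81% = 0.5111
β_P = Σ w_i β_i = 0.11×0.1068 + 0.39×0.7269 + 0.29×2.7679 + 0.08×1.7243 + 0.13×0.5111 = 1.3023
E(R_P) = R_f + β_P × MRP = 1.26% + 1.3023 × 8.67% = 12.55%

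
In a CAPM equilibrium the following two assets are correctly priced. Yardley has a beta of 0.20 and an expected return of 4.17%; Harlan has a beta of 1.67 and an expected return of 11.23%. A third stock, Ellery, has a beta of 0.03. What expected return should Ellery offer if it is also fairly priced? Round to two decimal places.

MRP (SML slope) = (11.23% − 4.17%) / (1.67 − 0.20) = 7.06% / 1.47 = 4.8027%
R_f (intercept) = 4.17% − 0.20 × 4.8027% = 3.2095%
E(R_Ellery) = R_f + β × MRP = 3.2095% + 0.03 × 4.8027% = 3.35%

3.35%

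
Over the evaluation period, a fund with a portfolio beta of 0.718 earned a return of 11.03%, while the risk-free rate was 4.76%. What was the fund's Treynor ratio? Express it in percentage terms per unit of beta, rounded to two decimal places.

Treynor = (R_P − R_f) / β_P = (11.03% − 4.76%) / 0.7180 = 6.27% / 0.7180 = 8.73%

8.73%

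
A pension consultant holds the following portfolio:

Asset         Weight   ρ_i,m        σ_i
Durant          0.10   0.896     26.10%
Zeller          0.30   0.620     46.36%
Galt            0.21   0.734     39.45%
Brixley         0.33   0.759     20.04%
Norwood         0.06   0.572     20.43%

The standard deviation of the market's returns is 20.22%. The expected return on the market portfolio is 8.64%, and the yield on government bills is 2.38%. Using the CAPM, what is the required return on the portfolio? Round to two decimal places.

9.43%

β_Durant = 0.896 × 26.10% / 20.22% = 1.1566
β_Zeller = 0.620 × 46.36% / 20.22% = 1.4215
β_Galt = 0.734 × 39.45% / 20.22% = 1.4321
β_Brixley = 0.759 × 20.04% / 20.22% = 0.7522
β_Norwood = 0.572 × 20.43% / 20.22% = 0.5779
β_P = Σ w_i β_i = 0.10×1.1566 + 0.30×1.4215 + 0.21×1.4321 + 0.33×0.7522 + 0.06×0.5779 = 1.1258
MRP = 8.64% − 2.38% = 6.26%
E(R_P) = R_f + β_P × MRP = 2.38% + 1.1258 × 6.26% = 9.43%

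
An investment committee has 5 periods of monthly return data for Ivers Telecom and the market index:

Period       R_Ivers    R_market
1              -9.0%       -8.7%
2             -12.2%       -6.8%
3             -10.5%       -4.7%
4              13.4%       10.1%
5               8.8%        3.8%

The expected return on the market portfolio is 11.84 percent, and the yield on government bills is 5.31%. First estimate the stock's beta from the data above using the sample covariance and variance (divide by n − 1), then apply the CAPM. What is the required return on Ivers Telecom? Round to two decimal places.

14.81%

Mean R_i = (-9.0 − 12.2 − 10.5 + 13.4 + 8.8) / 5 = -1.9000%
Mean R_m = (-8.7 − 6.8 − 4.7 + 10.1 + 3.8) / 5 = -1.2600%
Σ(R_i − R̄_i)(R_m − R̄_m) = 367.4200  ⇒  Cov = 367.4200 / 4 = 91.8550
Σ(R_m − R̄_m)² = 252.5320  ⇒  Var(R_m) = 252.5320 / 4 = 63.1330
β = Cov / Var(R_m) = 91.8550 / 63.1330 = 1.4549
MRP = 11.84% − 5.31% = 6.53%
E(R) = R_f + β × MRP = 5.31% + 1.4549 × 6.53% = 14.81%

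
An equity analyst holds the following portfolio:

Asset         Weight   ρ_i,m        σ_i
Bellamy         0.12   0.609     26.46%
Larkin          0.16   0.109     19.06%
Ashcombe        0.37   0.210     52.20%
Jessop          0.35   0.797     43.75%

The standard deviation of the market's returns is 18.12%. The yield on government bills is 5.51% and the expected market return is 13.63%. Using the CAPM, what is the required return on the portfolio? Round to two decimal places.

β_Bellamy = 0.609 × 26.46% / 18.12% = 0.8893
β_Larkin = 0.109 × 19.06% / 18.12% = 0.1147
β_Ashcombe = 0.210 × 52.20% / 18.12% = 0.6050
β_Jessop = 0.797 × 43.75% / 18.12% = 1.9243
β_P = Σ w_i β_i = 0.12×0.8893 + 0.16×0.1147 + 0.37×0.6050 + 0.35×1.9243 = 1.0224
MRP = 13.63% − 5.51% = 8.12%
E(R_P) = R_f + β_P × MRP = 5.51% + 1.0224 × 8.12% = 13.81%

13.81%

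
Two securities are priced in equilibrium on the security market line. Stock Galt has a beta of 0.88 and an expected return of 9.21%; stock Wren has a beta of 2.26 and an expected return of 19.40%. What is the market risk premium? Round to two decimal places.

Both satisfy E(R) = R_f + β·MRP, so the slope of the SML is
MRP = (19.40% − 9.21%) / (2.26 − 0.88) = 10.19% / 1.38 = 7.3841%

7.38%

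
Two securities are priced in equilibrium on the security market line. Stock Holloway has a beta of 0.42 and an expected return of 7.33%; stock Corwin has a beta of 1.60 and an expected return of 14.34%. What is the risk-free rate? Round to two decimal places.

Both satisfy E(R) = R_f + β·MRP, so the slope of the SML is
MRP = (14.34% − 7.33%) / (1.60 − 0.42) = 7.01% / 1.18 = 5.9407%
R_f = E(R_Holloway) − β_Holloway·MRP = 7.33% − 0.42 × 5.9407% = 4.8349%

4.83%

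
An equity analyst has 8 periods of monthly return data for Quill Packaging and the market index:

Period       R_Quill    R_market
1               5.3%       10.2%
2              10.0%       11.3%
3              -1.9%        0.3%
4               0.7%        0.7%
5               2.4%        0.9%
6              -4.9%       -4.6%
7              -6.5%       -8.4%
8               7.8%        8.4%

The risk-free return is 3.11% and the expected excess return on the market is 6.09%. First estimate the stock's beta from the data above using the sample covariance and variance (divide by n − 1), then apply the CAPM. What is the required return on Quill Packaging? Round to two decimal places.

Mean R_i = (5.3 + 10.0 − 1.9 + 0.7 + 2.4 − 4.9 − 6.5 + 7.8) / 8 = 1.6125%
Mean R_m = (10.2 + 11.3 + 0.3 + 0.7 + 0.9 − 4.6 − 8.4 + 8.4) / 8 = 2.3500%
Σ(R_i − R̄_i)(R_m − R̄_m) = 281.4850  ⇒  Cov = 281.4850 / 7 = 40.2121
Σ(R_m − R̄_m)² = 351.2200  ⇒  Var(R_m) = 351.2200 / 7 = 50.1743
β = Cov / Var(R_m) = 40.2121 / 50.1743 = 0.8014
E(R) = R_f + β × MRP = 3.11% + 0.8014 × 6.09% = 7.99%

7.99%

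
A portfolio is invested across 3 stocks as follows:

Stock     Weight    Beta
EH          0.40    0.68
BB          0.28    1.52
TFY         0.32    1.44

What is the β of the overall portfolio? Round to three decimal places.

β_P = Σ w_i β_i = 0.40×0.68 + 0.28×1.52 + 0.32×1.44 = 1.1584

1.158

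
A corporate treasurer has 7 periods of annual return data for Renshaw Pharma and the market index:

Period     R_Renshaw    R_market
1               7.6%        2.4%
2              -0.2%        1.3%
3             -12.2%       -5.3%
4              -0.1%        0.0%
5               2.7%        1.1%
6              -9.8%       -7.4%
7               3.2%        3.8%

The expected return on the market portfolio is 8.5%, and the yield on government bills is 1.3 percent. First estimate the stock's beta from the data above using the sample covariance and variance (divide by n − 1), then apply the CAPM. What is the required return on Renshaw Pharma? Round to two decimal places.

Mean R_i = (7.6 − 0.2 − 12.2 − 0.1 + 2.7 − 9.8 + 3.2) / 7 = -1.2571%
Mean R_m = (2.4 + 1.3 − 5.3 + 0.0 + 1.1 − 7.4 + 3.8) / 7 = -0.5857%
Σ(R_i − R̄_i)(R_m − R̄_m) = 165.1357  ⇒  Cov = 165.1357 / 6 = 27.5226
Σ(R_m − R̄_m)² = 103.5486  ⇒  Var(R_m) = 103.5486 / 6 = 17.2581
β = Cov / Var(R_m) = 27.5226 / 17.2581 = 1.5948
MRP = 8.5% − 1.3% = 7.20%
E(R) = R_f + β × MRP = 1.3% + 1.5948 × 7.2% = 12.78%

12.78%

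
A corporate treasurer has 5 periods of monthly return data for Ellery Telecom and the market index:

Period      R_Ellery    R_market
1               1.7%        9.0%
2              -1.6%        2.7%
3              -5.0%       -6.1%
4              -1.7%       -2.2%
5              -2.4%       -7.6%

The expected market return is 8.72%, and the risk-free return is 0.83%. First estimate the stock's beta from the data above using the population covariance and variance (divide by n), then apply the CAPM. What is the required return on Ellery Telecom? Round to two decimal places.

3.22%

Mean R_i = (1.7 − 1.6 − 5.0 − 1.7 − 2.4) / 5 = -1.8000%
Mean R_m = (9.0 + 2.7 − 6.1 − 2.2 − 7.6) / 5 = -0.8400%
Σ(R_i − R̄_i)(R_m − R̄_m) = 55.9000  ⇒  Cov = 55.9000 / 5 = 11.1800
Σ(R_m − R̄_m)² = 184.5720  ⇒  Var(R_m) = 184.5720 / 5 = 36.9144
β = Cov / Var(R_m) = 11.1800 / 36.9144 = 0.3029
MRP = 8.72% − 0.83% = 7.89%
E(R) = R_f + β × MRP = 0.83% + 0.3029 × 7.89% = 3.22%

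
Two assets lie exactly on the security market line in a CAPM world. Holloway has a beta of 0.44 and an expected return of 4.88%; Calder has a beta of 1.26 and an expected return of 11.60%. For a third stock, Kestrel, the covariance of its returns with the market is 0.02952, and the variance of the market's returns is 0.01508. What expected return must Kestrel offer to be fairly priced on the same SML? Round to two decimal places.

MRP = (11.60% − 4.88%) / (1.26 − 0.44) = 8.1951%
R_f = 4.88% − 0.44 × 8.1951% = 1.2742%
β_Kestrel = Cov / Var(R_m) = 0.02952 / 0.01508 = 1.9576
E(R_Kestrel) = R_f + β × MRP = 1.2742% + 1.9576 × 8.1951% = 17.32%

17.32%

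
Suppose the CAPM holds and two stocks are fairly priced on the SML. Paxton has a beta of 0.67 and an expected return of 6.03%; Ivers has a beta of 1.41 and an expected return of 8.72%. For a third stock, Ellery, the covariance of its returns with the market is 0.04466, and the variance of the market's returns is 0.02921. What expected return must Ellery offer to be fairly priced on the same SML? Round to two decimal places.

9.15%

MRP = (8.72% − 6.03%) / (1.41 − 0.67) = 3.6351%
R_f = 6.03% − 0.67 × 3.6351% = 3.5945%
β_Ellery = Cov / Var(R_m) = 0.04466 / 0.02921 = 1.5289
E(R_Ellery) = R_f + β × MRP = 3.5945% + 1.5289 × 3.6351% = 9.15%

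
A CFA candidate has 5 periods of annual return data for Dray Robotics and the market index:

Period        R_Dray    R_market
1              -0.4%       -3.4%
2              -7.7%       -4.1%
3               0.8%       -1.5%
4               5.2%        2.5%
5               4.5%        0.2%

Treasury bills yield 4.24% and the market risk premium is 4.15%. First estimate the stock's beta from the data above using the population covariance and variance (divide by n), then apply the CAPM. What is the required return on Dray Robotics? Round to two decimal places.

Mean R_i = (-0.4 − 7.7 + 0.8 + 5.2 + 4.5) / 5 = 0.4800%
Mean R_m = (-3.4 − 4.1 − 1.5 + 2.5 + 0.2) / 5 = -1.2600%
Σ(R_i − R̄_i)(R_m − R̄_m) = 48.6540  ⇒  Cov = 48.6540 / 5 = 9.7308
Σ(R_m − R̄_m)² = 28.9720  ⇒  Var(R_m) = 28.9720 / 5 = 5.7944
β = Cov / Var(R_m) = 9.7308 / 5.7944 = 1.6793
E(R) = R_f + β × MRP = 4.24% + 1.6793 × 4.15% = 11.21%

11.21%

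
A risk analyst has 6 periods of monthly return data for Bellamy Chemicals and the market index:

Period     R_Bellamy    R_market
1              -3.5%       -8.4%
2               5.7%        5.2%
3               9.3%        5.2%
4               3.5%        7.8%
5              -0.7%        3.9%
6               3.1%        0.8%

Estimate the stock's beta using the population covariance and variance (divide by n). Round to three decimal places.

0.556

Mean R_i = (-3.5 + 5.7 + 9.3 + 3.5 − 0.7 + 3.1) / 6 = 2.9000%
Mean R_m = (-8.4 + 5.2 + 5.2 + 7.8 + 3.9 + 0.8) / 6 = 2.4167%
Σ(R_i − R̄_i)(R_m − R̄_m) = 92.4000  ⇒  Cov = 92.4000 / 6 = 15.4000
Σ(R_m − R̄_m)² = 166.2883  ⇒  Var(R_m) = 166.2883 / 6 = 27.7147
β = Cov / Var(R_m) = 15.4000 / 27.7147 = 0.5557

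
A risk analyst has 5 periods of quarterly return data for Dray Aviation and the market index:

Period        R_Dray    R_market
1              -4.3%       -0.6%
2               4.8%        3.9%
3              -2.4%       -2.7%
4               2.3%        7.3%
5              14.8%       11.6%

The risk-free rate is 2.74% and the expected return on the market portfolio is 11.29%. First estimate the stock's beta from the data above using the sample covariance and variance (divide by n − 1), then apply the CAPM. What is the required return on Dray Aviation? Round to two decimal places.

12.71%

Mean R_i = (-4.3 + 4.8 − 2.4 + 2.3 + 14.8) / 5 = 3.0400%
Mean R_m = (-0.6 + 3.9 − 2.7 + 7.3 + 11.6) / 5 = 3.9000%
Σ(R_i − R̄_i)(R_m − R̄_m) = 156.9700  ⇒  Cov = 156.9700 / 4 = 39.2425
Σ(R_m − R̄_m)² = 134.6600  ⇒  Var(R_m) = 134.6600 / 4 = 33.6650
β = Cov / Var(R_m) = 39.2425 / 33.6650 = 1.1657
MRP = 11.29% − 2.74% = 8.55%
E(R) = R_f + β × MRP = 2.74% + 1.1657 × 8.55% = 12.71%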